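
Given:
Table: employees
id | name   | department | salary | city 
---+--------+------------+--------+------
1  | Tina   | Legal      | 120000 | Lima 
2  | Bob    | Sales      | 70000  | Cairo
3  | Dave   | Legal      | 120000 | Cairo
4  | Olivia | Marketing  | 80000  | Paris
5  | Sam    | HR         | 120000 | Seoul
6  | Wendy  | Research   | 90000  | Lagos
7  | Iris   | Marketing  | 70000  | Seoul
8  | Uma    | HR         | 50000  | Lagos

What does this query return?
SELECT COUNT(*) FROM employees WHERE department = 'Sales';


Counting rows where department = 'Sales'
  Bob -> MATCH


1


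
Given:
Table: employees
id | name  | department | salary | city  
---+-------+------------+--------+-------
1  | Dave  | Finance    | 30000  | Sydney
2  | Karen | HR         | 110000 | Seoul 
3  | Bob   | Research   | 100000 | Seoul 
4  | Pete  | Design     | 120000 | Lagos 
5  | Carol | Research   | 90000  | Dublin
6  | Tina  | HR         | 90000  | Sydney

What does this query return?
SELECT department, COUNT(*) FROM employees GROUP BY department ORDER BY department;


Assigning each row to its department group:
  Dave -> Finance
  Karen -> HR
  Bob -> Research
  Pete -> Design
  Carol -> Research
  Tina -> HR


4 groups:
Design, 1
Finance, 1
HR, 2
Research, 2


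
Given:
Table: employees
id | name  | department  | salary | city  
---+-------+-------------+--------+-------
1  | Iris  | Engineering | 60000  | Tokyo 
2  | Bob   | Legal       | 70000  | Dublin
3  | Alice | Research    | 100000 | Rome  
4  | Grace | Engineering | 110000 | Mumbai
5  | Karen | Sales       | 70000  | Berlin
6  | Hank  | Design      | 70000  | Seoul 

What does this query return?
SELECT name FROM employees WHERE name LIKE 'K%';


LIKE 'K%' matches names starting with 'K'
Matching: 1

1 rows:
Karen


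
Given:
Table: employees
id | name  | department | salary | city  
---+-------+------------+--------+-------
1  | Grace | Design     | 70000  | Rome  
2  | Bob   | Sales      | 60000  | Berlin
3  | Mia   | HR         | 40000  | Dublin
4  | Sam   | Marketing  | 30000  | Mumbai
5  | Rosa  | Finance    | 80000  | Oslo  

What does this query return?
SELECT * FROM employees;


SELECT * returns all 5 rows with all columns

5 rows:
1, Grace, Design, 70000, Rome
2, Bob, Sales, 60000, Berlin
3, Mia, HR, 40000, Dublin
4, Sam, Marketing, 30000, Mumbai
5, Rosa, Finance, 80000, Oslo


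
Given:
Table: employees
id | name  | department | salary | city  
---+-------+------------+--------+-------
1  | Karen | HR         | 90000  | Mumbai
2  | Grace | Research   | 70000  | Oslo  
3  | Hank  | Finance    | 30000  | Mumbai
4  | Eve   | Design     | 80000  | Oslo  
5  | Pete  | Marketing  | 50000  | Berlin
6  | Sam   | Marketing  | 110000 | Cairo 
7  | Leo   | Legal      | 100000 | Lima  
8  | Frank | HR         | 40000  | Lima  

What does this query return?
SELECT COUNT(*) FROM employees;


COUNT(*) counts all rows

8


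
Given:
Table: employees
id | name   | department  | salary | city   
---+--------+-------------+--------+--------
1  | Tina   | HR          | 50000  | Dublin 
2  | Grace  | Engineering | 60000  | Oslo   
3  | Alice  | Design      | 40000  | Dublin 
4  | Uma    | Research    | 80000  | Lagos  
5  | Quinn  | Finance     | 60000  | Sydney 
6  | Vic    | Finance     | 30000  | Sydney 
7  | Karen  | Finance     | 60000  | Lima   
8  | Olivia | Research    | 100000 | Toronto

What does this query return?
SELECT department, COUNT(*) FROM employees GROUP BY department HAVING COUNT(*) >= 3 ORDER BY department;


Groups with count >= 3:
  Finance: 3 -> PASS
  Design: 1 -> filtered out
  Engineering: 1 -> filtered out
  HR: 1 -> filtered out
  Research: 2 -> filtered out


1 groups:
Finance, 3


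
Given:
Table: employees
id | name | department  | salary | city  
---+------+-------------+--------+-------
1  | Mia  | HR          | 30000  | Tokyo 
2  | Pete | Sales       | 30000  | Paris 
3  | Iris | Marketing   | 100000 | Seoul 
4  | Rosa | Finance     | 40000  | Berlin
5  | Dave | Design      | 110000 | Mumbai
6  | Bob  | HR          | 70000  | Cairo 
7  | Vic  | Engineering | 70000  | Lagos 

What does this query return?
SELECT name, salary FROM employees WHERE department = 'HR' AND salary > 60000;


Filtering: department = 'HR' AND salary > 60000
Matching: 1 rows

1 rows:
Bob, 70000


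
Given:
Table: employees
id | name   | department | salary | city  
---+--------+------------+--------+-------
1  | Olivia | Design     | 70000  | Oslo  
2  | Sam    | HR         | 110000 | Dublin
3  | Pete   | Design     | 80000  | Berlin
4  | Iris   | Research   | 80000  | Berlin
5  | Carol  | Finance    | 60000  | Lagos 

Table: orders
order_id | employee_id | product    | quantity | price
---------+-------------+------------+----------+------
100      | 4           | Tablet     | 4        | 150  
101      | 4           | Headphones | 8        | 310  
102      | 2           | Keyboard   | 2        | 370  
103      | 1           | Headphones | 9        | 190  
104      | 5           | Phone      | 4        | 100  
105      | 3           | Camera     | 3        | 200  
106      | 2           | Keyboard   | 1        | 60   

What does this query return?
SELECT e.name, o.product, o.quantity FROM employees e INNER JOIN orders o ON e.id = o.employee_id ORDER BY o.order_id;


Joining employees.id = orders.employee_id:
  employee Iris (id=4) -> order Tablet
  employee Iris (id=4) -> order Headphones
  employee Sam (id=2) -> order Keyboard
  employee Olivia (id=1) -> order Headphones
  employee Carol (id=5) -> order Phone
  employee Pete (id=3) -> order Camera
  employee Sam (id=2) -> order Keyboard


7 rows:
Iris, Tablet, 4
Iris, Headphones, 8
Sam, Keyboard, 2
Olivia, Headphones, 9
Carol, Phone, 4
Pete, Camera, 3
Sam, Keyboard, 1


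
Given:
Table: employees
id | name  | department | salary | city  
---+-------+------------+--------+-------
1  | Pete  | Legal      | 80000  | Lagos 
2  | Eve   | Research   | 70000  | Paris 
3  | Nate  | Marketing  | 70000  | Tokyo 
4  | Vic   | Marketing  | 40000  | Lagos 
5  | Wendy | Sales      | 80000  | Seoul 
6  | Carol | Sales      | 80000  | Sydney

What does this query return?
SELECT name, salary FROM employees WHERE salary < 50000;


Filtering: salary < 50000
Matching: 1 rows

1 rows:
Vic, 40000


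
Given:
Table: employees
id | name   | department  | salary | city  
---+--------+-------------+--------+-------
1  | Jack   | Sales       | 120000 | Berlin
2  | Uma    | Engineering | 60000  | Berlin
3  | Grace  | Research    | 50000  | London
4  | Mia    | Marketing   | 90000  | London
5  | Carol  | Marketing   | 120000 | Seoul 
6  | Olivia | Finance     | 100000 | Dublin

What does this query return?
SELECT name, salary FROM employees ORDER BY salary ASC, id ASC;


Sorting by salary ASC, then id ASC for ties

6 rows:
Grace, 50000
Uma, 60000
Mia, 90000
Olivia, 100000
Jack, 120000
Carol, 120000


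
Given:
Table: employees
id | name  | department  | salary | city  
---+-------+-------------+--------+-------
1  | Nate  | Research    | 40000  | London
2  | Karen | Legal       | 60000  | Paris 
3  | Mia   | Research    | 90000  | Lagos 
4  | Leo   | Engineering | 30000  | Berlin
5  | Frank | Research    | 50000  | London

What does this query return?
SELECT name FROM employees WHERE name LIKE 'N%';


LIKE 'N%' matches names starting with 'N'
Matching: 1

1 rows:
Nate


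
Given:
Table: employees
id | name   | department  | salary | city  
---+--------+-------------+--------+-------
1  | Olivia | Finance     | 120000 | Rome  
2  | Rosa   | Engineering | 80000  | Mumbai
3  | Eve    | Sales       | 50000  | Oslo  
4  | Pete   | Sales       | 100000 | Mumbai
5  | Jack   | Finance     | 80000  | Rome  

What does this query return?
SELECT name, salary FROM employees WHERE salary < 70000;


Filtering: salary < 70000
Matching: 1 rows

1 rows:
Eve, 50000


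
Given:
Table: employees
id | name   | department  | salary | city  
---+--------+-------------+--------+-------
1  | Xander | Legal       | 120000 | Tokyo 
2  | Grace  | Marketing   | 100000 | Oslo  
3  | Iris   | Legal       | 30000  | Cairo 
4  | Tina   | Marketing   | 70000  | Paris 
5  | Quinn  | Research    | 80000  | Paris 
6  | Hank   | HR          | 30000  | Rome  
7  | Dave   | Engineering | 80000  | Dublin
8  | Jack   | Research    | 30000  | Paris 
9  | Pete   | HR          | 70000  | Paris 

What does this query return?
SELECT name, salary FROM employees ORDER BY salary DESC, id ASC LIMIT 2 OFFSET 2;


Sort by salary DESC (id ASC tiebreak), then skip 2 and take 2
Rows 3 through 4

2 rows:
Quinn, 80000
Dave, 80000


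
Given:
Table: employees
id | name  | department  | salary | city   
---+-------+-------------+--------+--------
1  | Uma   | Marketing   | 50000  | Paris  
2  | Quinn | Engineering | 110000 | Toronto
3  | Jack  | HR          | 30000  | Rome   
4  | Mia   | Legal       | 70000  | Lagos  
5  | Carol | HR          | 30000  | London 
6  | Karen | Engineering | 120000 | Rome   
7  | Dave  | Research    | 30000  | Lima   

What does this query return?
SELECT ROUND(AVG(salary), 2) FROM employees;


SUM(salary) = 440000
COUNT = 7
ROUND(AVG, 2) = ROUND(440000 / 7, 2) = 62857.14

62857.14


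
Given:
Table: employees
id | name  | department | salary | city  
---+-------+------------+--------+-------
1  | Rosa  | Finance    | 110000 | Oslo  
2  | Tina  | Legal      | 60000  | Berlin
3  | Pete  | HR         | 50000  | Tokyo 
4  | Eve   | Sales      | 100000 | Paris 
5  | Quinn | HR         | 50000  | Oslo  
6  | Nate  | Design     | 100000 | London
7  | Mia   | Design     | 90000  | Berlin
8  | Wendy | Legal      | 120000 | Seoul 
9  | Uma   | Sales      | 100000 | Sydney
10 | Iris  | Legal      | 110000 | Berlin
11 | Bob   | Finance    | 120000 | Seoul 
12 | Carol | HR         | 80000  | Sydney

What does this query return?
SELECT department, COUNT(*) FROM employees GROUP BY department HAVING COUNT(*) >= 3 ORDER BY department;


Groups with count >= 3:
  HR: 3 -> PASS
  Legal: 3 -> PASS
  Design: 2 -> filtered out
  Finance: 2 -> filtered out
  Sales: 2 -> filtered out


2 groups:
HR, 3
Legal, 3


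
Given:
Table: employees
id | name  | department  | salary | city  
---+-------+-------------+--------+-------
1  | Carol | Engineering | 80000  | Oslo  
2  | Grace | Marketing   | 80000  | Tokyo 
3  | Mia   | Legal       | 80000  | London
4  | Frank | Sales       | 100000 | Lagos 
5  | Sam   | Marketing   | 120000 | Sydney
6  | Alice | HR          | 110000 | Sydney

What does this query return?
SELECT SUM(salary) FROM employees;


SUM(salary) = 80000 + 80000 + 80000 + 100000 + 120000 + 110000 = 570000

570000


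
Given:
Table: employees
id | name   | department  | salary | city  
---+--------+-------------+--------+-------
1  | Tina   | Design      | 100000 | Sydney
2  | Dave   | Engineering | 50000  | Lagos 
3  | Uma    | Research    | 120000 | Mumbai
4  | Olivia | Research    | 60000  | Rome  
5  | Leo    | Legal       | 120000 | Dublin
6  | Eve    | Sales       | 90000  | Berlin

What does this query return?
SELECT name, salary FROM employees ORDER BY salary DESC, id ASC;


Sorting by salary DESC, then id ASC for ties

6 rows:
Uma, 120000
Leo, 120000
Tina, 100000
Eve, 90000
Olivia, 60000
Dave, 50000


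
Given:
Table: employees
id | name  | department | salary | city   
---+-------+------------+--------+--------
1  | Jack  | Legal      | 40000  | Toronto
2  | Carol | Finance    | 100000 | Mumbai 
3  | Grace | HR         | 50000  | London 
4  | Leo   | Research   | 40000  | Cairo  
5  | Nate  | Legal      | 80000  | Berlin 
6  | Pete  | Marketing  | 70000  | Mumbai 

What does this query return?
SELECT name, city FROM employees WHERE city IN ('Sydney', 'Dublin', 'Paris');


Filtering: city IN ('Sydney', 'Dublin', 'Paris')
Matching: 0 rows

Empty result set (0 rows)


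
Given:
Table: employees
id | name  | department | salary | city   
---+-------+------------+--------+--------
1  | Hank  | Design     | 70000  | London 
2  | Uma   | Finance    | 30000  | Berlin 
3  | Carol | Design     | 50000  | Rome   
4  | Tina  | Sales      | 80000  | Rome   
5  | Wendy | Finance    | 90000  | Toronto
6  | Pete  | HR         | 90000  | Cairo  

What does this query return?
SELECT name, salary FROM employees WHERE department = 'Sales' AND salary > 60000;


Filtering: department = 'Sales' AND salary > 60000
Matching: 1 rows

1 rows:
Tina, 80000


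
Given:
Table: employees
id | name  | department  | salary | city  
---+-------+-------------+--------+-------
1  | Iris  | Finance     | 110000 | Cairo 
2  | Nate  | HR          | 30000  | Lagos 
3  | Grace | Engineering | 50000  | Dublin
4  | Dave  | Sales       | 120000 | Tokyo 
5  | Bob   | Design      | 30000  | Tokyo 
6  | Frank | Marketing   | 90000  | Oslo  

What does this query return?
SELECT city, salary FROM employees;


Projecting columns: city, salary

6 rows:
Cairo, 110000
Lagos, 30000
Dublin, 50000
Tokyo, 120000
Tokyo, 30000
Oslo, 90000


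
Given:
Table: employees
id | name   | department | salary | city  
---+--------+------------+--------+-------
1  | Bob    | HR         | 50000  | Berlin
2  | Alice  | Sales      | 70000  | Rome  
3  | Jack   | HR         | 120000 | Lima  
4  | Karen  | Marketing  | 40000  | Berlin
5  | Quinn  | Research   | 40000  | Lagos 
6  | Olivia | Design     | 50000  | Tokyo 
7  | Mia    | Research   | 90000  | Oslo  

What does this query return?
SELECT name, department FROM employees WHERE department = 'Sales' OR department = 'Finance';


Filtering: department = 'Sales' OR 'Finance'
Matching: 1 rows

1 rows:
Alice, Sales


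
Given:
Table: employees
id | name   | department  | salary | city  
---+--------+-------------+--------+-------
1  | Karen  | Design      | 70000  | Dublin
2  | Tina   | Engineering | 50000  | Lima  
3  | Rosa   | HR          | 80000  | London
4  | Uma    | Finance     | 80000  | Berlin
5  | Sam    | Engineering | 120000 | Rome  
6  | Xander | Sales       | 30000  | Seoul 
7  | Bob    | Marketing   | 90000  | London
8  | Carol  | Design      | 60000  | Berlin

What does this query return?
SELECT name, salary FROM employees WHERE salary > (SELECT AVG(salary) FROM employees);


Subquery: AVG(salary) = 72500.0
Filtering: salary > 72500.0
  Rosa (80000) -> MATCH
  Uma (80000) -> MATCH
  Sam (120000) -> MATCH
  Bob (90000) -> MATCH


4 rows:
Rosa, 80000
Uma, 80000
Sam, 120000
Bob, 90000


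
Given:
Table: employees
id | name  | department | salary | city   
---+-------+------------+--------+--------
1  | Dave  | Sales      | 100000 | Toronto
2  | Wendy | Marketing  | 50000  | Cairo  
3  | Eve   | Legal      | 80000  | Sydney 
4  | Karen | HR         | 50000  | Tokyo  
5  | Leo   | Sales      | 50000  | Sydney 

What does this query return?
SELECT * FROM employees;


SELECT * returns all 5 rows with all columns

5 rows:
1, Dave, Sales, 100000, Toronto
2, Wendy, Marketing, 50000, Cairo
3, Eve, Legal, 80000, Sydney
4, Karen, HR, 50000, Tokyo
5, Leo, Sales, 50000, Sydney


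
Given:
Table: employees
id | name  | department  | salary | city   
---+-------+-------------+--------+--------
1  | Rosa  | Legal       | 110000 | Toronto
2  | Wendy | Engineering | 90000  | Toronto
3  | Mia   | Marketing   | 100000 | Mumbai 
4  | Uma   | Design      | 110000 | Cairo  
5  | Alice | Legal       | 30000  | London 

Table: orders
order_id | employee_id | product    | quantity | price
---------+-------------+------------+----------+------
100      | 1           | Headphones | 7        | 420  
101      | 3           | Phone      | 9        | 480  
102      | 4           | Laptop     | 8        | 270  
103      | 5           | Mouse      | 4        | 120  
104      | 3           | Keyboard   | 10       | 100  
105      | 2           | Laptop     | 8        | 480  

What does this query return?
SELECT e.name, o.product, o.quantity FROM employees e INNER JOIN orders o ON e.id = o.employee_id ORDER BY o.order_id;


Joining employees.id = orders.employee_id:
  employee Rosa (id=1) -> order Headphones
  employee Mia (id=3) -> order Phone
  employee Uma (id=4) -> order Laptop
  employee Alice (id=5) -> order Mouse
  employee Mia (id=3) -> order Keyboard
  employee Wendy (id=2) -> order Laptop


6 rows:
Rosa, Headphones, 7
Mia, Phone, 9
Uma, Laptop, 8
Alice, Mouse, 4
Mia, Keyboard, 10
Wendy, Laptop, 8


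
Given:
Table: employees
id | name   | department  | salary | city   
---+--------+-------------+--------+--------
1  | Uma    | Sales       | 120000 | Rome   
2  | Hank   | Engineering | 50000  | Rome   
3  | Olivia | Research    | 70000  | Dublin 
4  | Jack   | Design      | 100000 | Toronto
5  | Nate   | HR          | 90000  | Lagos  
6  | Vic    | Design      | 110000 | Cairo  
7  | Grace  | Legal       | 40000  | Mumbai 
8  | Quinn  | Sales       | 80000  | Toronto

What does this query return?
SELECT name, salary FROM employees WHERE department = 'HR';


Filtering: department = 'HR'
Matching rows: 1

1 rows:
Nate, 90000


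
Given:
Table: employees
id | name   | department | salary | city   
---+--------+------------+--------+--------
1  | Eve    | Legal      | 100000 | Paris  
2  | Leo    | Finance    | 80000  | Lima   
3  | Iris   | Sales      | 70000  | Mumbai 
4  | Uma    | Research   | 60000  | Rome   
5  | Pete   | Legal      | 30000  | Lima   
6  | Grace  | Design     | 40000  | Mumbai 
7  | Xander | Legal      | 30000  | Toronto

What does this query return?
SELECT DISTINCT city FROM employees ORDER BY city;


All 'city' values (row order): Paris, Lima, Mumbai, Rome, Lima, Mumbai, Toronto
Removing duplicates leaves 5 unique value(s).

5 values:
Lima
Mumbai
Paris
Rome
Toronto


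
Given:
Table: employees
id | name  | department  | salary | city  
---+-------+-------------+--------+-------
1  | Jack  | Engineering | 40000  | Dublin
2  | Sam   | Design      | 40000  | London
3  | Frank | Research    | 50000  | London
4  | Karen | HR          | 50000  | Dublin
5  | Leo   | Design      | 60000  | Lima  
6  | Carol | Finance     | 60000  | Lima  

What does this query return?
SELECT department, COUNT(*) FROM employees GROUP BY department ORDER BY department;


Assigning each row to its department group:
  Jack -> Engineering
  Sam -> Design
  Frank -> Research
  Karen -> HR
  Leo -> Design
  Carol -> Finance


5 groups:
Design, 2
Engineering, 1
Finance, 1
HR, 1
Research, 1


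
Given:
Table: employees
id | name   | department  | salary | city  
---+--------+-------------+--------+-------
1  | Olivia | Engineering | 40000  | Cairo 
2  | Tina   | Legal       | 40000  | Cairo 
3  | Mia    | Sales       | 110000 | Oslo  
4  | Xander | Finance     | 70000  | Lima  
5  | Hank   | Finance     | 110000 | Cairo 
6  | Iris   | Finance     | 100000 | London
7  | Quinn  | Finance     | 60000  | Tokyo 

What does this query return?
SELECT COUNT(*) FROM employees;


COUNT(*) counts all rows

7


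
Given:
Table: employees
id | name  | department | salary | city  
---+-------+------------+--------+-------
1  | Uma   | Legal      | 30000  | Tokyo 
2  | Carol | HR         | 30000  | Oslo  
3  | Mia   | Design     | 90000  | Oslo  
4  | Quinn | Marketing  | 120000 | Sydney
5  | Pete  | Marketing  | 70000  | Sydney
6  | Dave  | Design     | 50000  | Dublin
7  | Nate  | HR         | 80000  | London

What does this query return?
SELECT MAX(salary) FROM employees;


Salaries: 30000, 30000, 90000, 120000, 70000, 50000, 80000
MAX = 120000

120000


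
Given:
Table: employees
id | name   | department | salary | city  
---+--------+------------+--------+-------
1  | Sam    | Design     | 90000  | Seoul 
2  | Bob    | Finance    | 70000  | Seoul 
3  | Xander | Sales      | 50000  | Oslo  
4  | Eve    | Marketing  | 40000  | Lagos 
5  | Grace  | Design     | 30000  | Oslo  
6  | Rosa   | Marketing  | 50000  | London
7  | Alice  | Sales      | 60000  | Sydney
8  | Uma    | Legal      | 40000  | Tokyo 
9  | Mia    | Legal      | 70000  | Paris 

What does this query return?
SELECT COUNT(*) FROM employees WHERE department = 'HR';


Counting rows where department = 'HR'


0


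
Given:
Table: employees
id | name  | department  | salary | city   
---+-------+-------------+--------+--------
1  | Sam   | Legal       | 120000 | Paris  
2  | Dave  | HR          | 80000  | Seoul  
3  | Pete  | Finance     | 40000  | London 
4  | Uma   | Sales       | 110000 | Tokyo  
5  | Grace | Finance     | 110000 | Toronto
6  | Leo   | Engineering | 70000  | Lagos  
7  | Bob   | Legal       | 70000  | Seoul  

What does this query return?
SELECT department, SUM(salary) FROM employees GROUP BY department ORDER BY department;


Summing salary within each department:
  Engineering: 70000 = 70000
  Finance: 40000 + 110000 = 150000
  HR: 80000 = 80000
  Legal: 120000 + 70000 = 190000
  Sales: 110000 = 110000


5 groups:
Engineering, 70000
Finance, 150000
HR, 80000
Legal, 190000
Sales, 110000


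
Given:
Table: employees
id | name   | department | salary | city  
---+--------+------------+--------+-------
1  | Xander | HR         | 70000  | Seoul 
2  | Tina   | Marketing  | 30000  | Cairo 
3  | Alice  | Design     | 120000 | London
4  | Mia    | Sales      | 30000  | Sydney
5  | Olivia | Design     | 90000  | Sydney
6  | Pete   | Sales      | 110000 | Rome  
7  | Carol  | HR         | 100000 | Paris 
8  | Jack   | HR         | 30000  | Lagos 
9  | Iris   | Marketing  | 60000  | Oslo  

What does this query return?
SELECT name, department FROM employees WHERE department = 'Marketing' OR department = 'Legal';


Filtering: department = 'Marketing' OR 'Legal'
Matching: 2 rows

2 rows:
Tina, Marketing
Iris, Marketing


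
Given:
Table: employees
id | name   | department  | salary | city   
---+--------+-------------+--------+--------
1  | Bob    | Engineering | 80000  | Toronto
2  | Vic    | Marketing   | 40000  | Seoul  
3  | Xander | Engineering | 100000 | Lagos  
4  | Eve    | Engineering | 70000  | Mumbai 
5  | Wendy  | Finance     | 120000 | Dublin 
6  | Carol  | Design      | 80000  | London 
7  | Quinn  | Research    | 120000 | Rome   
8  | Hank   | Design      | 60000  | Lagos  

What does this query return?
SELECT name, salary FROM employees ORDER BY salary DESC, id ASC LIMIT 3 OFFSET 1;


Sort by salary DESC (id ASC tiebreak), then skip 1 and take 3
Rows 2 through 4

3 rows:
Quinn, 120000
Xander, 100000
Bob, 80000


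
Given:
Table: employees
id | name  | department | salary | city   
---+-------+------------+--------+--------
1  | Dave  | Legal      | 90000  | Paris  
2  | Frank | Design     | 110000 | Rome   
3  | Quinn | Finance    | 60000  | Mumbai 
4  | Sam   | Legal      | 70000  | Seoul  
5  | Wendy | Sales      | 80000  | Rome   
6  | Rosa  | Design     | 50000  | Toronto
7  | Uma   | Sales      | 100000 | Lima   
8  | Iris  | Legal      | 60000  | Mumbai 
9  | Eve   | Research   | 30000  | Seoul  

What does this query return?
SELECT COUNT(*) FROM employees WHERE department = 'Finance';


Counting rows where department = 'Finance'
  Quinn -> MATCH


1


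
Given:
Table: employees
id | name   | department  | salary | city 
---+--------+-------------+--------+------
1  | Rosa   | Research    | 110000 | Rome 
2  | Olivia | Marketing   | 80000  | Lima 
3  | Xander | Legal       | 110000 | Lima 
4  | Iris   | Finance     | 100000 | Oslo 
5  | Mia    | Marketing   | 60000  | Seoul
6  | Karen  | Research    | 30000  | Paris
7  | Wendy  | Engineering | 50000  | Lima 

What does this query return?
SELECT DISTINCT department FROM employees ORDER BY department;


All 'department' values (row order): Research, Marketing, Legal, Finance, Marketing, Research, Engineering
Removing duplicates leaves 5 unique value(s).

5 values:
Engineering
Finance
Legal
Marketing
Research


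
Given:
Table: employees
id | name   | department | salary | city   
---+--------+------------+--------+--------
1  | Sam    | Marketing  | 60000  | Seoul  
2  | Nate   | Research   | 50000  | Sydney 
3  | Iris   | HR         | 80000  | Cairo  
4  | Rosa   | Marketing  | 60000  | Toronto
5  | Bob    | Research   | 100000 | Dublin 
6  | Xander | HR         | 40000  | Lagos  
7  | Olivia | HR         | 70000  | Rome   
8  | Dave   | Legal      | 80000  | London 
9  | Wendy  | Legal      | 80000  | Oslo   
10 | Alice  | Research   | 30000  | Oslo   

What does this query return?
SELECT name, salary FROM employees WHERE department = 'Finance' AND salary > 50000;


Filtering: department = 'Finance' AND salary > 50000
Matching: 0 rows

Empty result set (0 rows)


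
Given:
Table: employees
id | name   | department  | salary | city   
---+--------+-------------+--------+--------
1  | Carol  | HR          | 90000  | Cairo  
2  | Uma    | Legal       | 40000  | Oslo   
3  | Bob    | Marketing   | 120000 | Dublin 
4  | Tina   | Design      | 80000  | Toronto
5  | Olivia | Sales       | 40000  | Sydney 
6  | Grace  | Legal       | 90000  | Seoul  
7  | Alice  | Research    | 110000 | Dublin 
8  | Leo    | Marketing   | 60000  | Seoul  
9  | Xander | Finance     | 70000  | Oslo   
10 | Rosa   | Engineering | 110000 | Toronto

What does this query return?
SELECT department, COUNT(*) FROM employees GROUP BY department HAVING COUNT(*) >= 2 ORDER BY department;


Groups with count >= 2:
  Legal: 2 -> PASS
  Marketing: 2 -> PASS
  Design: 1 -> filtered out
  Engineering: 1 -> filtered out
  Finance: 1 -> filtered out
  HR: 1 -> filtered out
  Research: 1 -> filtered out
  Sales: 1 -> filtered out


2 groups:
Legal, 2
Marketing, 2


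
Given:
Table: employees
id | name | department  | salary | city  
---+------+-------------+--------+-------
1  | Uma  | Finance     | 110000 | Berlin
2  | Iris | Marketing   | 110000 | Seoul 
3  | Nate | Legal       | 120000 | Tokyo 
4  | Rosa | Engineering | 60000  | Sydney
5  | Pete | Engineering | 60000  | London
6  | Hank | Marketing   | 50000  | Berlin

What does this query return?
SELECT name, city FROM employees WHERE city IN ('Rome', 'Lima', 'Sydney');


Filtering: city IN ('Rome', 'Lima', 'Sydney')
Matching: 1 rows

1 rows:
Rosa, Sydney


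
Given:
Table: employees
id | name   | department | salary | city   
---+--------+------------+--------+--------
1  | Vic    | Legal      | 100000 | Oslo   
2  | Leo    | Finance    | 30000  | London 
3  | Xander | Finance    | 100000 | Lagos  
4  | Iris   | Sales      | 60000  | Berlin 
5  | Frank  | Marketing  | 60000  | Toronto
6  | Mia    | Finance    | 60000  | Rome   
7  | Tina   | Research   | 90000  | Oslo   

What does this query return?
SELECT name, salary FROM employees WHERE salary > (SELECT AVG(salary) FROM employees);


Subquery: AVG(salary) = 71428.57
Filtering: salary > 71428.57
  Vic (100000) -> MATCH
  Xander (100000) -> MATCH
  Tina (90000) -> MATCH


3 rows:
Vic, 100000
Xander, 100000
Tina, 90000


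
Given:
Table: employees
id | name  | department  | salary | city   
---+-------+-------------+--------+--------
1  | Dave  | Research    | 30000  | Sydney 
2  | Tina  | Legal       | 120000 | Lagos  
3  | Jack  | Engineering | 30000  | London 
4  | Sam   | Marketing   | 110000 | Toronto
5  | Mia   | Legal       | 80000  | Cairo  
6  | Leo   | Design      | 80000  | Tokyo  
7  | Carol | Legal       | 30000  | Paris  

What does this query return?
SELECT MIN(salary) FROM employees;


Salaries: 30000, 120000, 30000, 110000, 80000, 80000, 30000
MIN = 30000

30000


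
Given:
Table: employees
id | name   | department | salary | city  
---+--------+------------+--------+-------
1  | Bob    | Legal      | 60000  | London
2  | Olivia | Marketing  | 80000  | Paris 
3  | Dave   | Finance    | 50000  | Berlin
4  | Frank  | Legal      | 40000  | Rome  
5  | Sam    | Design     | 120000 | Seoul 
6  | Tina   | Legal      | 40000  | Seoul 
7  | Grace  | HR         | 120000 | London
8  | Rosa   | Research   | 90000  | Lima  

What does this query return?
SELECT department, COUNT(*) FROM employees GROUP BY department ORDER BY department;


Assigning each row to its department group:
  Bob -> Legal
  Olivia -> Marketing
  Dave -> Finance
  Frank -> Legal
  Sam -> Design
  Tina -> Legal
  Grace -> HR
  Rosa -> Research


6 groups:
Design, 1
Finance, 1
HR, 1
Legal, 3
Marketing, 1
Research, 1


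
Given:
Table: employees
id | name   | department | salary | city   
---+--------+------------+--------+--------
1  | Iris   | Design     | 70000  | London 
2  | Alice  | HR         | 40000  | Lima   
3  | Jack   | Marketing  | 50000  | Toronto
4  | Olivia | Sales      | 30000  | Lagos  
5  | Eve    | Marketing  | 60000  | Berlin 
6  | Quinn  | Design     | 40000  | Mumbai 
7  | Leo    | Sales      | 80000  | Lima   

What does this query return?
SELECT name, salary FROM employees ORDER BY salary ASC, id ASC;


Sorting by salary ASC, then id ASC for ties

7 rows:
Olivia, 30000
Alice, 40000
Quinn, 40000
Jack, 50000
Eve, 60000
Iris, 70000
Leo, 80000


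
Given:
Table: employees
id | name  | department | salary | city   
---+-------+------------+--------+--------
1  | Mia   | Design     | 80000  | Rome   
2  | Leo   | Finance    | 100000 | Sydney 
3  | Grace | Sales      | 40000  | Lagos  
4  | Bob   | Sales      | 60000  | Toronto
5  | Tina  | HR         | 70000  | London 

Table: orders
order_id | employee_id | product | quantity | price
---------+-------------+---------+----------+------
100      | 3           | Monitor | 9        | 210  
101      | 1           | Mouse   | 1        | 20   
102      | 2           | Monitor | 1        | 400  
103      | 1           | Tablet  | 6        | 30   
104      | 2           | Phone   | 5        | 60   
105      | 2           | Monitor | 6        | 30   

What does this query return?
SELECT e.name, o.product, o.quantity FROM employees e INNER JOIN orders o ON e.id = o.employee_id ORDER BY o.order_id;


Joining employees.id = orders.employee_id:
  employee Grace (id=3) -> order Monitor
  employee Mia (id=1) -> order Mouse
  employee Leo (id=2) -> order Monitor
  employee Mia (id=1) -> order Tablet
  employee Leo (id=2) -> order Phone
  employee Leo (id=2) -> order Monitor


6 rows:
Grace, Monitor, 9
Mia, Mouse, 1
Leo, Monitor, 1
Mia, Tablet, 6
Leo, Phone, 5
Leo, Monitor, 6


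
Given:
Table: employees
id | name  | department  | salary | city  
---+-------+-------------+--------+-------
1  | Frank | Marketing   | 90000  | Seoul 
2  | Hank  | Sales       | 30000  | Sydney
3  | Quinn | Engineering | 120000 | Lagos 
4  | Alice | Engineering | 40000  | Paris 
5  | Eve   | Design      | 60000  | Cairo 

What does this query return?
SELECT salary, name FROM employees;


Projecting columns: salary, name

5 rows:
90000, Frank
30000, Hank
120000, Quinn
40000, Alice
60000, Eve


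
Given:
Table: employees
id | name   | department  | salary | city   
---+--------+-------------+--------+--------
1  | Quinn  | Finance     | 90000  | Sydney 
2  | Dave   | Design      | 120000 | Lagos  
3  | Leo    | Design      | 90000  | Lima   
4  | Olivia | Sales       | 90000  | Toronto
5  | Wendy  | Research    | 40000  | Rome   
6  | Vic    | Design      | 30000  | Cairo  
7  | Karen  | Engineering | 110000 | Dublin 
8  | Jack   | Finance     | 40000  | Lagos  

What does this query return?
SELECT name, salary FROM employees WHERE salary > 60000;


Filtering: salary > 60000
Matching: 5 rows

5 rows:
Quinn, 90000
Dave, 120000
Leo, 90000
Olivia, 90000
Karen, 110000


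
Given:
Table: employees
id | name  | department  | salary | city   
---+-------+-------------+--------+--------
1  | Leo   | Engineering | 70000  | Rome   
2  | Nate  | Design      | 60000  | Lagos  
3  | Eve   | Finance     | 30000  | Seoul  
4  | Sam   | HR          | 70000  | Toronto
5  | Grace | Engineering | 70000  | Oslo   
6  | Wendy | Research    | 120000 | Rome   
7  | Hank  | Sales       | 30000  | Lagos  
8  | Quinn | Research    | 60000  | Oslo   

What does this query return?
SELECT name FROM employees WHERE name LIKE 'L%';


LIKE 'L%' matches names starting with 'L'
Matching: 1

1 rows:
Leo


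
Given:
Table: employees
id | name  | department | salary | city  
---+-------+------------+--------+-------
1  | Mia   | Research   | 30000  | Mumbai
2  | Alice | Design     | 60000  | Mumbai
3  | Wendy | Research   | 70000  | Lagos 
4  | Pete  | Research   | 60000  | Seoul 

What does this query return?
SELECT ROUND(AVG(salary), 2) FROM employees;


SUM(salary) = 220000
COUNT = 4
ROUND(AVG, 2) = ROUND(220000 / 4, 2) = 55000.0

55000.0


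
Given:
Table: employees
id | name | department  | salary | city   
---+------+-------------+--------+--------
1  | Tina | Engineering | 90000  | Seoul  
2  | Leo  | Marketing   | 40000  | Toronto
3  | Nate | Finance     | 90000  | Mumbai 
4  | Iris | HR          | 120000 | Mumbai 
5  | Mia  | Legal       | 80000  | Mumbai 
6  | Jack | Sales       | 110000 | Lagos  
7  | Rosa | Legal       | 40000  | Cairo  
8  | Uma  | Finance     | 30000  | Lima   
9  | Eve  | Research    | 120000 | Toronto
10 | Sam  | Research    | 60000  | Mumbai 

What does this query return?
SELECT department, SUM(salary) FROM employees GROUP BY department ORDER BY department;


Summing salary within each department:
  Engineering: 90000 = 90000
  Finance: 90000 + 30000 = 120000
  HR: 120000 = 120000
  Legal: 80000 + 40000 = 120000
  Marketing: 40000 = 40000
  Research: 120000 + 60000 = 180000
  Sales: 110000 = 110000


7 groups:
Engineering, 90000
Finance, 120000
HR, 120000
Legal, 120000
Marketing, 40000
Research, 180000
Sales, 110000


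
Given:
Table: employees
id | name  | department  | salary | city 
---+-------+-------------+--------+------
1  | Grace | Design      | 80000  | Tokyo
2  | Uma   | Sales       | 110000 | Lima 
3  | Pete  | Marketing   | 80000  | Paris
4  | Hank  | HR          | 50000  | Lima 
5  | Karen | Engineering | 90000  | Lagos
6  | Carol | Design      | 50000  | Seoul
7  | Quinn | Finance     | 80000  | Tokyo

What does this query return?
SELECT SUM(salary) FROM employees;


SUM(salary) = 80000 + 110000 + 80000 + 50000 + 90000 + 50000 + 80000 = 540000

540000


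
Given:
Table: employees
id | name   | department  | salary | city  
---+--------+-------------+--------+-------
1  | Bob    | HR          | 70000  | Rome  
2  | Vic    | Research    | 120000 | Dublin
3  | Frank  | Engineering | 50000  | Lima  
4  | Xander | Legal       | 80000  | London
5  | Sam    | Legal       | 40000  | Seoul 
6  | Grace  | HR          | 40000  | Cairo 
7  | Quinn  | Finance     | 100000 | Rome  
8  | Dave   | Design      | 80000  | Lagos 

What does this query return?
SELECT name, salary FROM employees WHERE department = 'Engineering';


Filtering: department = 'Engineering'
Matching rows: 1

1 rows:
Frank, 50000


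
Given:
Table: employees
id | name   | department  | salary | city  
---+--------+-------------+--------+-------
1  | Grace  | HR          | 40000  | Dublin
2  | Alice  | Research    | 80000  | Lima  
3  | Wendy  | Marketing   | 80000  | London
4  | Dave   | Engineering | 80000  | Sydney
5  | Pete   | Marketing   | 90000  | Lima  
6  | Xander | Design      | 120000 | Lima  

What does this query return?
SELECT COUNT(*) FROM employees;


COUNT(*) counts all rows

6


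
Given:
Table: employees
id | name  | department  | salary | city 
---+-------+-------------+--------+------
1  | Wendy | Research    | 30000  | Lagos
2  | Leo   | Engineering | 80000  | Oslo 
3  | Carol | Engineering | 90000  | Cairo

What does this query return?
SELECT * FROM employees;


SELECT * returns all 3 rows with all columns

3 rows:
1, Wendy, Research, 30000, Lagos
2, Leo, Engineering, 80000, Oslo
3, Carol, Engineering, 90000, Cairo


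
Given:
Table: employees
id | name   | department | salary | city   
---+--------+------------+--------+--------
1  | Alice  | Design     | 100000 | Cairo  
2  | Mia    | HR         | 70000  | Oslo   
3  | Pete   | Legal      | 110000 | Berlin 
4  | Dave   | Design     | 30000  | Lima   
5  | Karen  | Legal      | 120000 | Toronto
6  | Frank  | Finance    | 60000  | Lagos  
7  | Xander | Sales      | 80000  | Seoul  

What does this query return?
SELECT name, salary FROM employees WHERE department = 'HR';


Filtering: department = 'HR'
Matching rows: 1

1 rows:
Mia, 70000


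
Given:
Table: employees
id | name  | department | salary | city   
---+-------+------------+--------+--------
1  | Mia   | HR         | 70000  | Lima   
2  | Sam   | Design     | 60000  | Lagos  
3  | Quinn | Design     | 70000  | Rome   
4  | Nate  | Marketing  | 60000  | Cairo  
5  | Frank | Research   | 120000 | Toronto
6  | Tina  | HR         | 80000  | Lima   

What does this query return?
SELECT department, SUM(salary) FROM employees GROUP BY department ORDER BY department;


Summing salary within each department:
  Design: 60000 + 70000 = 130000
  HR: 70000 + 80000 = 150000
  Marketing: 60000 = 60000
  Research: 120000 = 120000


4 groups:
Design, 130000
HR, 150000
Marketing, 60000
Research, 120000


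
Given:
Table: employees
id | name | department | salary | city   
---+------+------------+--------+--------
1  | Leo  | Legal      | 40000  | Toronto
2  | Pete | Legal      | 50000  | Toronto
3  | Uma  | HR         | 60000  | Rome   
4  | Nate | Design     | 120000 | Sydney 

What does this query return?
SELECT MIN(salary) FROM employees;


Salaries: 40000, 50000, 60000, 120000
MIN = 40000

40000


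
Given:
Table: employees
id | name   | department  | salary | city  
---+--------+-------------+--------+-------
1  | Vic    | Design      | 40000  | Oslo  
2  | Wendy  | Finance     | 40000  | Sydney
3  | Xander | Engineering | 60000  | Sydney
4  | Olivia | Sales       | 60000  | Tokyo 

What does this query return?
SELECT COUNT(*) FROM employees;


COUNT(*) counts all rows

4


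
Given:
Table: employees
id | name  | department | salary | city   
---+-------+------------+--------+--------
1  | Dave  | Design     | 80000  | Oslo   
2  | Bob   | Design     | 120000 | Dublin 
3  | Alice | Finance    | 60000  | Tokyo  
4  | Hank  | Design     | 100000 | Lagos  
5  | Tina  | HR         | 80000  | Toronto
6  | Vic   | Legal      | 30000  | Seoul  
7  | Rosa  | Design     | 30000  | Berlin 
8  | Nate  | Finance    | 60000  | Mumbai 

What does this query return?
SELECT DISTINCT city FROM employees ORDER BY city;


All 'city' values (row order): Oslo, Dublin, Tokyo, Lagos, Toronto, Seoul, Berlin, Mumbai
Removing duplicates leaves 8 unique value(s).

8 values:
Berlin
Dublin
Lagos
Mumbai
Oslo
Seoul
Tokyo
Toronto


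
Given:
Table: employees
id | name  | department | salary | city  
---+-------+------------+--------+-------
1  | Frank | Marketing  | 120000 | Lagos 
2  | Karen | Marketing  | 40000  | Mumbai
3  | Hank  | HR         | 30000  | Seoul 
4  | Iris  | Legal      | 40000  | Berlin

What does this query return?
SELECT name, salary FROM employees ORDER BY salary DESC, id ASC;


Sorting by salary DESC, then id ASC for ties

4 rows:
Frank, 120000
Karen, 40000
Iris, 40000
Hank, 30000


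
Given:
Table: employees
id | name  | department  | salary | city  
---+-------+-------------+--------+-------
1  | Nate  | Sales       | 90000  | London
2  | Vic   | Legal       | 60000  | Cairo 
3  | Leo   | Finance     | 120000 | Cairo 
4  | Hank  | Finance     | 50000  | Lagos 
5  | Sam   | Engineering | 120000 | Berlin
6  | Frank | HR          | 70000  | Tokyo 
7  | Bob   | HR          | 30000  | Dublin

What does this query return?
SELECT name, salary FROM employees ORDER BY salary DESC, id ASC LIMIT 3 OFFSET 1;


Sort by salary DESC (id ASC tiebreak), then skip 1 and take 3
Rows 2 through 4

3 rows:
Sam, 120000
Nate, 90000
Frank, 70000


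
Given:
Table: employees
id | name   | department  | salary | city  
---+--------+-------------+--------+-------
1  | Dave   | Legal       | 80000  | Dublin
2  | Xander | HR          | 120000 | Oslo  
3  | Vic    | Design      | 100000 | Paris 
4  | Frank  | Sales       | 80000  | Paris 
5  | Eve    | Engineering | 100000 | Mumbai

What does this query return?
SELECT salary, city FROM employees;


Projecting columns: salary, city

5 rows:
80000, Dublin
120000, Oslo
100000, Paris
80000, Paris
100000, Mumbai


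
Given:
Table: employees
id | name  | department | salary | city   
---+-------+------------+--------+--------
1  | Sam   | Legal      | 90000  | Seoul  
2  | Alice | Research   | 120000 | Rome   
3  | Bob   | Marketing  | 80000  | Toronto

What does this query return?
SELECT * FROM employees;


SELECT * returns all 3 rows with all columns

3 rows:
1, Sam, Legal, 90000, Seoul
2, Alice, Research, 120000, Rome
3, Bob, Marketing, 80000, Toronto
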